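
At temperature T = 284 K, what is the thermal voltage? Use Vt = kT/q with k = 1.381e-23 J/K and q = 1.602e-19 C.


Step 1: kT = 1.381e-23 * 284 = 3.92204e-21 J
Step 2: Vt = kT/q = 3.92204e-21 / 1.602e-19
Step 3: Vt = 0.02448 V

0.02448


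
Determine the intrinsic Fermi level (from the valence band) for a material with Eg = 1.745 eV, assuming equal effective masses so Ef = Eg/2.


Step 1: For an intrinsic semiconductor, the Fermi level sits at midgap.
Step 2: Ef = Eg / 2 = 1.745 / 2 = 0.8725 eV

0.8725


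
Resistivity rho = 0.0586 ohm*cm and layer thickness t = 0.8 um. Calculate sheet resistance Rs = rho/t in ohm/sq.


Step 1: Convert thickness to cm: t = 0.8 um = 8.0000e-05 cm
Step 2: Rs = rho / t = 0.0586 / 8.0000e-05
Step 3: Rs = 732.5 ohm/sq

732.5


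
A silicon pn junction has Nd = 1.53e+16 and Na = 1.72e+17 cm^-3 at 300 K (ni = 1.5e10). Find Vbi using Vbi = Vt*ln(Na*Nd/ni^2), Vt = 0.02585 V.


Step 1: Compute Na*Nd/ni^2 = 1.72e+17 * 1.53e+16 / (1.5e10)^2 = 1.1696e+13
Step 2: ln(1.1696e+13) = 30.0903
Step 3: Vbi = 0.02585 * 30.0903 = 0.778 V

0.778


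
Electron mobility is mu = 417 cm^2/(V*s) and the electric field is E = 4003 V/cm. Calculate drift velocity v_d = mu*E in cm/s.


Step 1: v_d = mu * E
Step 2: v_d = 417 * 4003 = 1669251
Step 3: v_d = 1.67e+06 cm/s

1.67e+06


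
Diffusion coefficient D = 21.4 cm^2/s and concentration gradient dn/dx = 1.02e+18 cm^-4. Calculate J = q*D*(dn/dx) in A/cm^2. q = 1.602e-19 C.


Step 1: J = q * D * (dn/dx)
Step 2: J = 1.602e-19 * 21.4 * 1.02e+18
Step 3: J = 3.50e+00 A/cm^2

3.50e+00


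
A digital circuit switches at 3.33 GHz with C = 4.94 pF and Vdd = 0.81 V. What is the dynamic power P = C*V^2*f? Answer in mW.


Step 1: V^2 = 0.81^2 = 0.6561 V^2
Step 2: P = C*V^2*f = 4.94e-12 F * 0.6561 * 3.33e9 Hz
Step 3: P = 1.079297622e-02 W
Step 4: P = 10.793 mW

10.793


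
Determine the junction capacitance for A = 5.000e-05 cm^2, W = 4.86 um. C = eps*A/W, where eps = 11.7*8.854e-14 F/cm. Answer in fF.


Step 1: eps_Si = 11.7 * 8.854e-14 = 1.035918e-12 F/cm
Step 2: W in cm = 4.86 * 1e-4 = 4.86e-04 cm
Step 3: C = 1.035918e-12 * 5.000e-05 / 4.86e-04 = 1.065759e-13 F
Step 4: C = 106.58 fF

106.58


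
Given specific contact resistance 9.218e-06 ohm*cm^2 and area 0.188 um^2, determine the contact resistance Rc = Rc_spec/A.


Step 1: Convert area to cm^2: 0.188 um^2 = 1.8800e-09 cm^2
Step 2: Rc = Rc_spec / A = 9.218e-06 / 1.8800e-09
Step 3: Rc = 4.90e+03 ohms

4.90e+03


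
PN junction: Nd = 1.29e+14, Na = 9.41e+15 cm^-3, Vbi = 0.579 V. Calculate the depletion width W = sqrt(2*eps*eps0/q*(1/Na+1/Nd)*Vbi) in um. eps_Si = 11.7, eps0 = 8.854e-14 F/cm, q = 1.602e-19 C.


Step 1: 1/Na + 1/Nd = 1/9.41e+15 + 1/1.29e+14 = 7.85821e-15
Step 2: 2*eps*eps0/q = 2*11.7*8.854e-14/1.602e-19 = 1.293281e+07
Step 3: W^2 = 1.293281e+07 * 7.85821e-15 * 0.579 = 5.88430e-08
Step 4: W = sqrt(5.88430e-08) = 2.426e-04 cm = 2.426 um

2.426


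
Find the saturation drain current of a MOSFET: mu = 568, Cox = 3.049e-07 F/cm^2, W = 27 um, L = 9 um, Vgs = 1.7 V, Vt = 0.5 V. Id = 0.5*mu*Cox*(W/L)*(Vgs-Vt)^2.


Step 1: Overdrive voltage Vov = Vgs - Vt = 1.7 - 0.5 = 1.2 V
Step 2: W/L = 27/9 = 3
Step 3: Id = 0.5 * 568 * 3.049e-07 * 3 * 1.2^2
Step 4: Id = 3.74e-04 A

3.74e-04


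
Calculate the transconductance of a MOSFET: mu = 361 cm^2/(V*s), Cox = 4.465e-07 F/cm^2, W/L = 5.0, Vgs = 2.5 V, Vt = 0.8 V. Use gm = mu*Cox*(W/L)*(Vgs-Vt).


Step 1: Vov = Vgs - Vt = 2.5 - 0.8 = 1.7 V
Step 2: gm = mu * Cox * (W/L) * Vov
Step 3: gm = 361 * 4.465e-07 * 5.0 * 1.7 = 1.37e-03 S

1.37e-03


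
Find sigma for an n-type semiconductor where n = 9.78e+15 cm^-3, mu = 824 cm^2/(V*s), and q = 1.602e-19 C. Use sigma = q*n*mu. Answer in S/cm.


Step 1: sigma = q * n * mu
Step 2: sigma = 1.602e-19 * 9.78e+15 * 824
Step 3: sigma = 1.291e+00 S/cm

1.291e+00


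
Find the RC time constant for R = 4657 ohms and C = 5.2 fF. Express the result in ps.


Step 1: tau = R * C
Step 2: tau = 4657 * 5.2 fF = 4657 * 5.2e-15 F
Step 3: tau = 2.42164e-11 s = 24.2164 ps

24.2164


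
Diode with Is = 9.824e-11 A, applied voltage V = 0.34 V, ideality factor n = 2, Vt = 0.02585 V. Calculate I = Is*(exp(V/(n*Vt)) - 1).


Step 1: V/(n*Vt) = 0.34/(2*0.02585) = 6.5764
Step 2: exp(6.5764) = 7.1795e+02
Step 3: I = 9.824e-11 * (7.1795e+02 - 1) = 7.04e-08 A

7.04e-08


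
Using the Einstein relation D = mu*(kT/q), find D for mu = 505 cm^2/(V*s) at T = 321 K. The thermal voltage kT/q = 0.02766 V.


Step 1: D = mu * (kT/q)
Step 2: D = 505 * 0.02766
Step 3: D = 13.97 cm^2/s

13.97


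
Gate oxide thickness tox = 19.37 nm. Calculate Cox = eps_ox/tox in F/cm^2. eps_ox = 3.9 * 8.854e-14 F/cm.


Step 1: eps_ox = 3.9 * 8.854e-14 = 3.45306e-13 F/cm
Step 2: tox in cm = 19.37 nm * 1e-7 = 1.9370e-06 cm
Step 3: Cox = 3.45306e-13 / 1.9370e-06 = 1.78e-07 F/cm^2

1.78e-07


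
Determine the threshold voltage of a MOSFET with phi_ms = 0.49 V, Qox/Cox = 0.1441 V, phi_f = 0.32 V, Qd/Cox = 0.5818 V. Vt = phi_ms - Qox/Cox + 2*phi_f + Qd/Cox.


Step 1: Vt = phi_ms - Qox/Cox + 2*phi_f + Qd/Cox
Step 2: Vt = 0.49 - 0.1441 + 2*0.32 + 0.5818
Step 3: Vt = 0.49 - 0.1441 + 0.64 + 0.5818
Step 4: Vt = 1.5677 V

1.5677


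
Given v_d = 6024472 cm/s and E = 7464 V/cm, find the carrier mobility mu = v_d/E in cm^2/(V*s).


Step 1: mu = v_d / E
Step 2: mu = 6024472 / 7464
Step 3: mu = 807.14 cm^2/(V*s)

807.14


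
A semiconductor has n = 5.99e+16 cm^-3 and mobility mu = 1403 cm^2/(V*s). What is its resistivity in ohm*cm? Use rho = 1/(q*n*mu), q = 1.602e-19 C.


Step 1: sigma = q * n * mu = 1.602e-19 * 5.99e+16 * 1403 = 1.34632e+01 S/cm
Step 2: rho = 1 / sigma = 1 / 1.34632e+01 = 0.07428 ohm*cm

0.07428


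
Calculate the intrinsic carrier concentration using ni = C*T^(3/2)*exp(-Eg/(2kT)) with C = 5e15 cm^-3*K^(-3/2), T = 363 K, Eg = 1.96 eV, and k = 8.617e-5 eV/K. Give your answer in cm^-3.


Step 1: Compute kT = 8.617e-5 * 363 = 0.03127971 eV
Step 2: Exponent = -Eg/(2kT) = -1.96/(2*0.03127971) = -31.33021
Step 3: T^(3/2) = 363^1.5 = 6916.08
Step 4: ni = 5e15 * 6916.08 * exp(-31.33021) = 8.56e+05 cm^-3

8.56e+05


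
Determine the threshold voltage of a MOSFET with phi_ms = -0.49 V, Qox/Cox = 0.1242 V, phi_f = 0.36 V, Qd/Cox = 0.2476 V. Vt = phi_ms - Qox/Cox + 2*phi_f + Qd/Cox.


Step 1: Vt = phi_ms - Qox/Cox + 2*phi_f + Qd/Cox
Step 2: Vt = -0.49 - 0.1242 + 2*0.36 + 0.2476
Step 3: Vt = -0.49 - 0.1242 + 0.72 + 0.2476
Step 4: Vt = 0.3534 V

0.3534


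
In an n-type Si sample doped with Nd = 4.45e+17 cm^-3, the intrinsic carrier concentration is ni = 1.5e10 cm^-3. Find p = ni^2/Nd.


Step 1: Since Nd >> ni, n ≈ Nd = 4.45e+17 cm^-3
Step 2: p = ni^2 / n = (1.5e10)^2 / 4.45e+17
Step 3: p = 2.25e20 / 4.45e+17 = 5.06e+02 cm^-3

5.06e+02


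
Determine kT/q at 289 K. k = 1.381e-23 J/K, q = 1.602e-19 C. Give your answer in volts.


Step 1: kT = 1.381e-23 * 289 = 3.99109e-21 J
Step 2: Vt = kT/q = 3.99109e-21 / 1.602e-19
Step 3: Vt = 0.02491 V

0.02491


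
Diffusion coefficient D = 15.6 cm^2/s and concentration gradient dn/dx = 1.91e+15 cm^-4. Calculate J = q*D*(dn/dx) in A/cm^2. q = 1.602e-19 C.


Step 1: J = q * D * (dn/dx)
Step 2: J = 1.602e-19 * 15.6 * 1.91e+15
Step 3: J = 4.77e-03 A/cm^2

4.77e-03


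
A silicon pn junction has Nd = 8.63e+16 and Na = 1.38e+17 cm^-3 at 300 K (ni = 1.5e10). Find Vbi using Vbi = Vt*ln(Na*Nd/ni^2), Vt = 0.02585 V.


Step 1: Compute Na*Nd/ni^2 = 1.38e+17 * 8.63e+16 / (1.5e10)^2 = 5.2931e+13
Step 2: ln(5.2931e+13) = 31.6000
Step 3: Vbi = 0.02585 * 31.6000 = 0.817 V

0.817


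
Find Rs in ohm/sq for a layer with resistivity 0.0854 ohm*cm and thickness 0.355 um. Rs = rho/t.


Step 1: Convert thickness to cm: t = 0.355 um = 3.5500e-05 cm
Step 2: Rs = rho / t = 0.0854 / 3.5500e-05
Step 3: Rs = 2405.6 ohm/sq

2405.6


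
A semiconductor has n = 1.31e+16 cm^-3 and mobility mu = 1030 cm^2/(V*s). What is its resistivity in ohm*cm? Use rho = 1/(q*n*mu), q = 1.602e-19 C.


Step 1: sigma = q * n * mu = 1.602e-19 * 1.31e+16 * 1030 = 2.16158e+00 S/cm
Step 2: rho = 1 / sigma = 1 / 2.16158e+00 = 0.4626 ohm*cm

0.4626


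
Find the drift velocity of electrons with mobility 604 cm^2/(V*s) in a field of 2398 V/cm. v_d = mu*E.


Step 1: v_d = mu * E
Step 2: v_d = 604 * 2398 = 1448392
Step 3: v_d = 1.45e+06 cm/s

1.45e+06


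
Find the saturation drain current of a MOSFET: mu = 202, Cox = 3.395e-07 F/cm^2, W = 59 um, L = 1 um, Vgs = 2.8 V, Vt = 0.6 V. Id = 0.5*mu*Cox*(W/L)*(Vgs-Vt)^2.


Step 1: Overdrive voltage Vov = Vgs - Vt = 2.8 - 0.6 = 2.2 V
Step 2: W/L = 59/1 = 59
Step 3: Id = 0.5 * 202 * 3.395e-07 * 59 * 2.2^2
Step 4: Id = 9.79e-03 A

9.79e-03


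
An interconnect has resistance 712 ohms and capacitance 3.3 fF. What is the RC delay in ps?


Step 1: tau = R * C
Step 2: tau = 712 * 3.3 fF = 712 * 3.3e-15 F
Step 3: tau = 2.3496e-12 s = 2.3496 ps

2.3496


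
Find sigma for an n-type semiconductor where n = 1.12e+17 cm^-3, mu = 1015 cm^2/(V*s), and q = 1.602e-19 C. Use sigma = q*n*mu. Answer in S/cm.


Step 1: sigma = q * n * mu
Step 2: sigma = 1.602e-19 * 1.12e+17 * 1015
Step 3: sigma = 1.821e+01 S/cm

1.821e+01


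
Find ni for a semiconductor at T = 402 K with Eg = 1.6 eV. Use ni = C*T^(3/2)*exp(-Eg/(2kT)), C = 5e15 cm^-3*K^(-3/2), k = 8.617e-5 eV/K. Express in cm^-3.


Step 1: Compute kT = 8.617e-5 * 402 = 0.03464034 eV
Step 2: Exponent = -Eg/(2kT) = -1.6/(2*0.03464034) = -23.09446
Step 3: T^(3/2) = 402^1.5 = 8060.07
Step 4: ni = 5e15 * 8060.07 * exp(-23.09446) = 3.76e+09 cm^-3

3.76e+09


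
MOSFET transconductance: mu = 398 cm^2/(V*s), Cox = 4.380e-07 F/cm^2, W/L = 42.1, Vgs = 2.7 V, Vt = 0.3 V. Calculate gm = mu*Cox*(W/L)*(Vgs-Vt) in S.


Step 1: Vov = Vgs - Vt = 2.7 - 0.3 = 2.4 V
Step 2: gm = mu * Cox * (W/L) * Vov
Step 3: gm = 398 * 4.380e-07 * 42.1 * 2.4 = 1.76e-02 S

1.76e-02


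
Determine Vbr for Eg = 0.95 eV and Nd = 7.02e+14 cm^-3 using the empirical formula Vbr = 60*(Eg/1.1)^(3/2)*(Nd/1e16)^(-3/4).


Step 1: Eg/1.1 = 0.95/1.1 = 0.863636
Step 2: (Eg/1.1)^1.5 = 0.863636^1.5 = 0.802594
Step 3: (Nd/1e16)^(-0.75) = (0.0702)^(-0.75) = 7.332417
Step 4: Vbr = 60 * 0.802594 * 7.332417 = 353.1 V

353.1


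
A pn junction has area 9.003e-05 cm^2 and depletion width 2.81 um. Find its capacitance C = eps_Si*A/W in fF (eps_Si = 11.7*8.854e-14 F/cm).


Step 1: eps_Si = 11.7 * 8.854e-14 = 1.035918e-12 F/cm
Step 2: W in cm = 2.81 * 1e-4 = 2.81e-04 cm
Step 3: C = 1.035918e-12 * 9.003e-05 / 2.81e-04 = 3.318993e-13 F
Step 4: C = 331.9 fF

331.9


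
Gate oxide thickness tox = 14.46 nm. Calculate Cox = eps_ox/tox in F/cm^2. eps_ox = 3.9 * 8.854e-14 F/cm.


Step 1: eps_ox = 3.9 * 8.854e-14 = 3.45306e-13 F/cm
Step 2: tox in cm = 14.46 nm * 1e-7 = 1.4460e-06 cm
Step 3: Cox = 3.45306e-13 / 1.4460e-06 = 2.39e-07 F/cm^2

2.39e-07


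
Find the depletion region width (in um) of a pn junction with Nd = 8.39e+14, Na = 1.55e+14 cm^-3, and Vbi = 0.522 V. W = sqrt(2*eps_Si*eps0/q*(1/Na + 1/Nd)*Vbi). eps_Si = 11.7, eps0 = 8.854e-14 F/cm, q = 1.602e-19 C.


Step 1: 1/Na + 1/Nd = 1/1.55e+14 + 1/8.39e+14 = 7.64351e-15
Step 2: 2*eps*eps0/q = 2*11.7*8.854e-14/1.602e-19 = 1.293281e+07
Step 3: W^2 = 1.293281e+07 * 7.64351e-15 * 0.522 = 5.16008e-08
Step 4: W = sqrt(5.16008e-08) = 2.272e-04 cm = 2.272 um

2.272


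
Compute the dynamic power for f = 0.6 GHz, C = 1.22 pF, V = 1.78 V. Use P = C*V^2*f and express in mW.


Step 1: V^2 = 1.78^2 = 3.1684 V^2
Step 2: P = C*V^2*f = 1.22e-12 F * 3.1684 * 0.6e9 Hz
Step 3: P = 2.3192688e-03 W
Step 4: P = 2.319 mW

2.319


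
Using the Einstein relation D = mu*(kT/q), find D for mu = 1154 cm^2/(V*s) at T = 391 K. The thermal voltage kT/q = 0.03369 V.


Step 1: D = mu * (kT/q)
Step 2: D = 1154 * 0.03369
Step 3: D = 38.88 cm^2/s

38.88


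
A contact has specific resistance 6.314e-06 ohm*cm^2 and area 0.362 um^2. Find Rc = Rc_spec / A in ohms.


Step 1: Convert area to cm^2: 0.362 um^2 = 3.6200e-09 cm^2
Step 2: Rc = Rc_spec / A = 6.314e-06 / 3.6200e-09
Step 3: Rc = 1.74e+03 ohms

1.74e+03


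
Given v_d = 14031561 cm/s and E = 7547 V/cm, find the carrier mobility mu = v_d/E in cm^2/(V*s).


Step 1: mu = v_d / E
Step 2: mu = 14031561 / 7547
Step 3: mu = 1859.22 cm^2/(V*s)

1859.22


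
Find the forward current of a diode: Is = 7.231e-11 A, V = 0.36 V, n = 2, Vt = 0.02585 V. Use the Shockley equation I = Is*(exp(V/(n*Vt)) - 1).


Step 1: V/(n*Vt) = 0.36/(2*0.02585) = 6.9632
Step 2: exp(6.9632) = 1.0570e+03
Step 3: I = 7.231e-11 * (1.0570e+03 - 1) = 7.64e-08 A

7.64e-08


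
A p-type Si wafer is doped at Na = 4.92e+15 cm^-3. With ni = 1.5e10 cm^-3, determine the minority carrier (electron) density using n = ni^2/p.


Step 1: Majority hole concentration p ≈ Na = 4.92e+15 cm^-3
Step 2: n = ni^2 / Na = (1.5e10)^2 / 4.92e+15
Step 3: n = 4.57e+04 cm^-3

4.57e+04


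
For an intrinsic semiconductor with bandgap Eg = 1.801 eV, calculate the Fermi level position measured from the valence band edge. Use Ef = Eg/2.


Step 1: For an intrinsic semiconductor, the Fermi level sits at midgap.
Step 2: Ef = Eg / 2 = 1.801 / 2 = 0.9005 eV

0.9005


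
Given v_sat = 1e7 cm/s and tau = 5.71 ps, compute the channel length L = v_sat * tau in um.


Step 1: tau in seconds = 5.71 ps * 1e-12 = 5.7100e-12 s
Step 2: L = v_sat * tau = 1e7 * 5.7100e-12 = 5.7100e-05 cm
Step 3: L in um = 5.7100e-05 * 1e4 = 0.571 um

0.571


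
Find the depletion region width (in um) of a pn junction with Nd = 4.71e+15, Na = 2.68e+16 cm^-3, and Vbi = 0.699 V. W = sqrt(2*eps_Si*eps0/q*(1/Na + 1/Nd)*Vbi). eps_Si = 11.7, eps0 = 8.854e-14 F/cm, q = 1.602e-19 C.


Step 1: 1/Na + 1/Nd = 1/2.68e+16 + 1/4.71e+15 = 2.49628e-16
Step 2: 2*eps*eps0/q = 2*11.7*8.854e-14/1.602e-19 = 1.293281e+07
Step 3: W^2 = 1.293281e+07 * 2.49628e-16 * 0.699 = 2.25665e-09
Step 4: W = sqrt(2.25665e-09) = 4.750e-05 cm = 0.475 um

0.475


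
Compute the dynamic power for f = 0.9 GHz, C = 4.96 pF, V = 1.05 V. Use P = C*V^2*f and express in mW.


Step 1: V^2 = 1.05^2 = 1.1025 V^2
Step 2: P = C*V^2*f = 4.96e-12 F * 1.1025 * 0.9e9 Hz
Step 3: P = 4.92156e-03 W
Step 4: P = 4.922 mW

4.922


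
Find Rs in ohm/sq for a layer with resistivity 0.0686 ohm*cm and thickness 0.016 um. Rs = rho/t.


Step 1: Convert thickness to cm: t = 0.016 um = 1.6000e-06 cm
Step 2: Rs = rho / t = 0.0686 / 1.6000e-06
Step 3: Rs = 42875.0 ohm/sq

42875.0


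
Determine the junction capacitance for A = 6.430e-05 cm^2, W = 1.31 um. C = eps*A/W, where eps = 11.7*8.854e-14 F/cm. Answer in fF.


Step 1: eps_Si = 11.7 * 8.854e-14 = 1.035918e-12 F/cm
Step 2: W in cm = 1.31 * 1e-4 = 1.31e-04 cm
Step 3: C = 1.035918e-12 * 6.430e-05 / 1.31e-04 = 5.084697e-13 F
Step 4: C = 508.47 fF

508.47


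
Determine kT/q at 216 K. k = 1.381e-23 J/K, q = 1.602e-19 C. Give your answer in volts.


Step 1: kT = 1.381e-23 * 216 = 2.98296e-21 J
Step 2: Vt = kT/q = 2.98296e-21 / 1.602e-19
Step 3: Vt = 0.01862 V

0.01862


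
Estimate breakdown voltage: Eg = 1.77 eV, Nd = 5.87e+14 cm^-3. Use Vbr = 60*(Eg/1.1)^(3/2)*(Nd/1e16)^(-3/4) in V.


Step 1: Eg/1.1 = 1.77/1.1 = 1.609091
Step 2: (Eg/1.1)^1.5 = 1.609091^1.5 = 2.041131
Step 3: (Nd/1e16)^(-0.75) = (0.0587)^(-0.75) = 8.385354
Step 4: Vbr = 60 * 2.041131 * 8.385354 = 1026.9 V

1026.9


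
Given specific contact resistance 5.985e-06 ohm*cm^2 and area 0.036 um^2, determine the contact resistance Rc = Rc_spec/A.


Step 1: Convert area to cm^2: 0.036 um^2 = 3.6000e-10 cm^2
Step 2: Rc = Rc_spec / A = 5.985e-06 / 3.6000e-10
Step 3: Rc = 1.66e+04 ohms

1.66e+04


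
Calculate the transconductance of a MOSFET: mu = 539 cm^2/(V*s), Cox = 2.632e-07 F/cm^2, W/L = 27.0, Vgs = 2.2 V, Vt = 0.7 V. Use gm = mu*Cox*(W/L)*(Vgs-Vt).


Step 1: Vov = Vgs - Vt = 2.2 - 0.7 = 1.5 V
Step 2: gm = mu * Cox * (W/L) * Vov
Step 3: gm = 539 * 2.632e-07 * 27.0 * 1.5 = 5.75e-03 S

5.75e-03


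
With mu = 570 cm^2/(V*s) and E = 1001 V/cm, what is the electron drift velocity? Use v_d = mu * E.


Step 1: v_d = mu * E
Step 2: v_d = 570 * 1001 = 570570
Step 3: v_d = 5.71e+05 cm/s

5.71e+05


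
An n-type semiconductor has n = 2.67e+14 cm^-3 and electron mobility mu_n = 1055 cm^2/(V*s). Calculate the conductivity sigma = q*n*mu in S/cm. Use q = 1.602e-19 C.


Step 1: sigma = q * n * mu
Step 2: sigma = 1.602e-19 * 2.67e+14 * 1055
Step 3: sigma = 4.513e-02 S/cm

4.513e-02


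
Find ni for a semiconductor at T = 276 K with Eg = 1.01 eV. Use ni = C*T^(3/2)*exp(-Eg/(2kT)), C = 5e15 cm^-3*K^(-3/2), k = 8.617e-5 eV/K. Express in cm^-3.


Step 1: Compute kT = 8.617e-5 * 276 = 0.02378292 eV
Step 2: Exponent = -Eg/(2kT) = -1.01/(2*0.02378292) = -21.23373
Step 3: T^(3/2) = 276^1.5 = 4585.26
Step 4: ni = 5e15 * 4585.26 * exp(-21.23373) = 1.38e+10 cm^-3

1.38e+10


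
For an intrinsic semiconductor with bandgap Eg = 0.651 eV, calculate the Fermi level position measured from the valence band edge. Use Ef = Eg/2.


Step 1: For an intrinsic semiconductor, the Fermi level sits at midgap.
Step 2: Ef = Eg / 2 = 0.651 / 2 = 0.3255 eV

0.3255


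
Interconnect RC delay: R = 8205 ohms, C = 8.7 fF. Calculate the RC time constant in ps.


Step 1: tau = R * C
Step 2: tau = 8205 * 8.7 fF = 8205 * 8.7e-15 F
Step 3: tau = 7.13835e-11 s = 71.3835 ps

71.3835


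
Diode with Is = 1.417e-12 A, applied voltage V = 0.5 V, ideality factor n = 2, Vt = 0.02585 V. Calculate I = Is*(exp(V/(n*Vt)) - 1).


Step 1: V/(n*Vt) = 0.5/(2*0.02585) = 9.6712
Step 2: exp(9.6712) = 1.5854e+04
Step 3: I = 1.417e-12 * (1.5854e+04 - 1) = 2.25e-08 A

2.25e-08


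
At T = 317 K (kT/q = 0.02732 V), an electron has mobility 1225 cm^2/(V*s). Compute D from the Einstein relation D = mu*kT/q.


Step 1: D = mu * (kT/q)
Step 2: D = 1225 * 0.02732
Step 3: D = 33.47 cm^2/s

33.47


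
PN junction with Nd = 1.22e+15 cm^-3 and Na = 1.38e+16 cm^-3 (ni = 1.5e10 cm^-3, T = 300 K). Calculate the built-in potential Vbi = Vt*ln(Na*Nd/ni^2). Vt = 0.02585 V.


Step 1: Compute Na*Nd/ni^2 = 1.38e+16 * 1.22e+15 / (1.5e10)^2 = 7.4827e+10
Step 2: ln(7.4827e+10) = 25.0384
Step 3: Vbi = 0.02585 * 25.0384 = 0.647 V

0.647


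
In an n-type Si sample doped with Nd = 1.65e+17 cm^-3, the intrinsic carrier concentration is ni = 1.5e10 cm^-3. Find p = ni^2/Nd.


Step 1: Since Nd >> ni, n ≈ Nd = 1.65e+17 cm^-3
Step 2: p = ni^2 / n = (1.5e10)^2 / 1.65e+17
Step 3: p = 2.25e20 / 1.65e+17 = 1.36e+03 cm^-3

1.36e+03


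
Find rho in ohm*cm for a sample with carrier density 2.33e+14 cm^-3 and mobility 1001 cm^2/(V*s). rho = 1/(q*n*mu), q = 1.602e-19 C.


Step 1: sigma = q * n * mu = 1.602e-19 * 2.33e+14 * 1001 = 3.73639e-02 S/cm
Step 2: rho = 1 / sigma = 1 / 3.73639e-02 = 26.76 ohm*cm

26.76


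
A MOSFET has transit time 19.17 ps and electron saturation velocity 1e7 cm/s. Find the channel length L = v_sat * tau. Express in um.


Step 1: tau in seconds = 19.17 ps * 1e-12 = 1.9170e-11 s
Step 2: L = v_sat * tau = 1e7 * 1.9170e-11 = 1.9170e-04 cm
Step 3: L in um = 1.9170e-04 * 1e4 = 1.917 um

1.917


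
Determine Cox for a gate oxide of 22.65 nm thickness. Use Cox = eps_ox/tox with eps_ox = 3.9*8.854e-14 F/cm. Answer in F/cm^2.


Step 1: eps_ox = 3.9 * 8.854e-14 = 3.45306e-13 F/cm
Step 2: tox in cm = 22.65 nm * 1e-7 = 2.2650e-06 cm
Step 3: Cox = 3.45306e-13 / 2.2650e-06 = 1.52e-07 F/cm^2

1.52e-07


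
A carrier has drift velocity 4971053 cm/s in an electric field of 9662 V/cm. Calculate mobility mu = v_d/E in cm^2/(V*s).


Step 1: mu = v_d / E
Step 2: mu = 4971053 / 9662
Step 3: mu = 514.5 cm^2/(V*s)

514.5


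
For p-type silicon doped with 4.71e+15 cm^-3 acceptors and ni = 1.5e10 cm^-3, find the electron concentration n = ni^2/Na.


Step 1: Majority hole concentration p ≈ Na = 4.71e+15 cm^-3
Step 2: n = ni^2 / Na = (1.5e10)^2 / 4.71e+15
Step 3: n = 4.78e+04 cm^-3

4.78e+04


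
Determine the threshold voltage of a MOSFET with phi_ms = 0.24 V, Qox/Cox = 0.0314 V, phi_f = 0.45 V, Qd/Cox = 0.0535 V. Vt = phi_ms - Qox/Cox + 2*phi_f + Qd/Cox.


Step 1: Vt = phi_ms - Qox/Cox + 2*phi_f + Qd/Cox
Step 2: Vt = 0.24 - 0.0314 + 2*0.45 + 0.0535
Step 3: Vt = 0.24 - 0.0314 + 0.9 + 0.0535
Step 4: Vt = 1.1621 V

1.1621


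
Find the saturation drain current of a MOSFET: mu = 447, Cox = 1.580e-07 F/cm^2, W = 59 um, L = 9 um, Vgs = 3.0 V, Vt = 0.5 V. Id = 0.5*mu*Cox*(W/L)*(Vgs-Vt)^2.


Step 1: Overdrive voltage Vov = Vgs - Vt = 3.0 - 0.5 = 2.5 V
Step 2: W/L = 59/9 = 6.55556
Step 3: Id = 0.5 * 447 * 1.580e-07 * 6.55556 * 2.5^2
Step 4: Id = 1.45e-03 A

1.45e-03


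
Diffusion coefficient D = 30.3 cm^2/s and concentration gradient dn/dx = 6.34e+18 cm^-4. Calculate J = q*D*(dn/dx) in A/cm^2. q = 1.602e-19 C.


Step 1: J = q * D * (dn/dx)
Step 2: J = 1.602e-19 * 30.3 * 6.34e+18
Step 3: J = 3.08e+01 A/cm^2

3.08e+01


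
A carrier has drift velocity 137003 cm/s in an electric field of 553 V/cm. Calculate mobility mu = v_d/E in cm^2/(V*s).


Step 1: mu = v_d / E
Step 2: mu = 137003 / 553
Step 3: mu = 247.75 cm^2/(V*s)

247.75


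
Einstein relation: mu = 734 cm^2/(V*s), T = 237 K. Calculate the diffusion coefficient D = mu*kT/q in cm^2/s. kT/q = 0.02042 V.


Step 1: D = mu * (kT/q)
Step 2: D = 734 * 0.02042
Step 3: D = 14.99 cm^2/s

14.99


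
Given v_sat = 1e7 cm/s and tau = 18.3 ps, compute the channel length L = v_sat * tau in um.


Step 1: tau in seconds = 18.3 ps * 1e-12 = 1.8300e-11 s
Step 2: L = v_sat * tau = 1e7 * 1.8300e-11 = 1.8300e-04 cm
Step 3: L in um = 1.8300e-04 * 1e4 = 1.83 um

1.83


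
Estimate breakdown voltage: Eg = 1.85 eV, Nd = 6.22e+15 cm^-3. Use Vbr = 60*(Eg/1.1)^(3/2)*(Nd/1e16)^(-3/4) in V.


Step 1: Eg/1.1 = 1.85/1.1 = 1.681818
Step 2: (Eg/1.1)^1.5 = 1.681818^1.5 = 2.181064
Step 3: (Nd/1e16)^(-0.75) = (0.622)^(-0.75) = 1.427767
Step 4: Vbr = 60 * 2.181064 * 1.427767 = 186.8 V

186.8


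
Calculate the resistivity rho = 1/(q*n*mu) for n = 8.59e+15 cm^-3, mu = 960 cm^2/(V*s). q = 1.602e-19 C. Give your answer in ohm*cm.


Step 1: sigma = q * n * mu = 1.602e-19 * 8.59e+15 * 960 = 1.32107e+00 S/cm
Step 2: rho = 1 / sigma = 1 / 1.32107e+00 = 0.757 ohm*cm

0.757


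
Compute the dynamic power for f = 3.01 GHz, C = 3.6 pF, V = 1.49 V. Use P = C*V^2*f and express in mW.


Step 1: V^2 = 1.49^2 = 2.2201 V^2
Step 2: P = C*V^2*f = 3.6e-12 F * 2.2201 * 3.01e9 Hz
Step 3: P = 2.40570036e-02 W
Step 4: P = 24.057 mW

24.057


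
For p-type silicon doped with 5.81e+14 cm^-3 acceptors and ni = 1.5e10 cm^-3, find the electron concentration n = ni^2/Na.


Step 1: Majority hole concentration p ≈ Na = 5.81e+14 cm^-3
Step 2: n = ni^2 / Na = (1.5e10)^2 / 5.81e+14
Step 3: n = 3.87e+05 cm^-3

3.87e+05


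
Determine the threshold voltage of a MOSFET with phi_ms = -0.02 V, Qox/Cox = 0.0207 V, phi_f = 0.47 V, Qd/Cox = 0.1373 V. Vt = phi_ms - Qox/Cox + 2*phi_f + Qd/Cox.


Step 1: Vt = phi_ms - Qox/Cox + 2*phi_f + Qd/Cox
Step 2: Vt = -0.02 - 0.0207 + 2*0.47 + 0.1373
Step 3: Vt = -0.02 - 0.0207 + 0.94 + 0.1373
Step 4: Vt = 1.0366 V

1.0366


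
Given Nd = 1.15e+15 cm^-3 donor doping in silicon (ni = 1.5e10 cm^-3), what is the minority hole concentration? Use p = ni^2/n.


Step 1: Since Nd >> ni, n ≈ Nd = 1.15e+15 cm^-3
Step 2: p = ni^2 / n = (1.5e10)^2 / 1.15e+15
Step 3: p = 2.25e20 / 1.15e+15 = 1.96e+05 cm^-3

1.96e+05


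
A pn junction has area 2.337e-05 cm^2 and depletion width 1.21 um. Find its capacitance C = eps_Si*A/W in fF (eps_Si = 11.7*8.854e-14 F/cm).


Step 1: eps_Si = 11.7 * 8.854e-14 = 1.035918e-12 F/cm
Step 2: W in cm = 1.21 * 1e-4 = 1.21e-04 cm
Step 3: C = 1.035918e-12 * 2.337e-05 / 1.21e-04 = 2.000777e-13 F
Step 4: C = 200.08 fF

200.08


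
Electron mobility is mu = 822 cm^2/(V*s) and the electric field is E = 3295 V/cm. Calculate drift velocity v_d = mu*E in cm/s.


Step 1: v_d = mu * E
Step 2: v_d = 822 * 3295 = 2708490
Step 3: v_d = 2.71e+06 cm/s

2.71e+06


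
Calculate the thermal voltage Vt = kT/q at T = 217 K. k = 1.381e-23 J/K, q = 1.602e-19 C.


Step 1: kT = 1.381e-23 * 217 = 2.99677e-21 J
Step 2: Vt = kT/q = 2.99677e-21 / 1.602e-19
Step 3: Vt = 0.01871 V

0.01871


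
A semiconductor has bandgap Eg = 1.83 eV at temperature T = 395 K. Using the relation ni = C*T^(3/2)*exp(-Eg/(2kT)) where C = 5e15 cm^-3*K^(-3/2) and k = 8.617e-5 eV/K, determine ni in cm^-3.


Step 1: Compute kT = 8.617e-5 * 395 = 0.03403715 eV
Step 2: Exponent = -Eg/(2kT) = -1.83/(2*0.03403715) = -26.88239
Step 3: T^(3/2) = 395^1.5 = 7850.47
Step 4: ni = 5e15 * 7850.47 * exp(-26.88239) = 8.30e+07 cm^-3

8.30e+07


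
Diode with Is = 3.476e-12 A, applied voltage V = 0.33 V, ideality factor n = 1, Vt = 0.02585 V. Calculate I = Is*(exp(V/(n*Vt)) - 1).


Step 1: V/(n*Vt) = 0.33/(1*0.02585) = 12.7660
Step 2: exp(12.7660) = 3.5011e+05
Step 3: I = 3.476e-12 * (3.5011e+05 - 1) = 1.22e-06 A

1.22e-06


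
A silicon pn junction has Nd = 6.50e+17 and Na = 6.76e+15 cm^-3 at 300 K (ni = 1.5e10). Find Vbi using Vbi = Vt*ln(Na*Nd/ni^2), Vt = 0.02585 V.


Step 1: Compute Na*Nd/ni^2 = 6.76e+15 * 6.50e+17 / (1.5e10)^2 = 1.9529e+13
Step 2: ln(1.9529e+13) = 30.6029
Step 3: Vbi = 0.02585 * 30.6029 = 0.791 V

0.791


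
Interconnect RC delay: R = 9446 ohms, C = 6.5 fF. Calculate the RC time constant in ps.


Step 1: tau = R * C
Step 2: tau = 9446 * 6.5 fF = 9446 * 6.5e-15 F
Step 3: tau = 6.1399e-11 s = 61.399 ps

61.399


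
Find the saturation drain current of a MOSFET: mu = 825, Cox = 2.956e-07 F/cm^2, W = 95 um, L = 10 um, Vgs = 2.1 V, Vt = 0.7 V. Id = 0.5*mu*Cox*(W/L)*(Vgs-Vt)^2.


Step 1: Overdrive voltage Vov = Vgs - Vt = 2.1 - 0.7 = 1.4 V
Step 2: W/L = 95/10 = 9.5
Step 3: Id = 0.5 * 825 * 2.956e-07 * 9.5 * 1.4^2
Step 4: Id = 2.27e-03 A

2.27e-03


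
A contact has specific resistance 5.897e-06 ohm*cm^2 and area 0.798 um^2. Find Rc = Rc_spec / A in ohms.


Step 1: Convert area to cm^2: 0.798 um^2 = 7.9800e-09 cm^2
Step 2: Rc = Rc_spec / A = 5.897e-06 / 7.9800e-09
Step 3: Rc = 7.39e+02 ohms

7.39e+02


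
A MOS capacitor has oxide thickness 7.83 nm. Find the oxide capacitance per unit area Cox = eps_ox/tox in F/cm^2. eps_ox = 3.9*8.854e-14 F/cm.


Step 1: eps_ox = 3.9 * 8.854e-14 = 3.45306e-13 F/cm
Step 2: tox in cm = 7.83 nm * 1e-7 = 7.8300e-07 cm
Step 3: Cox = 3.45306e-13 / 7.8300e-07 = 4.41e-07 F/cm^2

4.41e-07


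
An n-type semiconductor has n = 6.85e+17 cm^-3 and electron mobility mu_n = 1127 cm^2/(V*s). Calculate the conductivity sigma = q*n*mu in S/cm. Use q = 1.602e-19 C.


Step 1: sigma = q * n * mu
Step 2: sigma = 1.602e-19 * 6.85e+17 * 1127
Step 3: sigma = 1.237e+02 S/cm

1.237e+02


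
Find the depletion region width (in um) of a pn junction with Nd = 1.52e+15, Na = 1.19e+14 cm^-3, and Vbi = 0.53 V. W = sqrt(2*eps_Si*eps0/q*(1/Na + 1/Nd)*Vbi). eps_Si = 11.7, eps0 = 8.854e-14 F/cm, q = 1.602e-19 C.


Step 1: 1/Na + 1/Nd = 1/1.19e+14 + 1/1.52e+15 = 9.06126e-15
Step 2: 2*eps*eps0/q = 2*11.7*8.854e-14/1.602e-19 = 1.293281e+07
Step 3: W^2 = 1.293281e+07 * 9.06126e-15 * 0.53 = 6.21094e-08
Step 4: W = sqrt(6.21094e-08) = 2.492e-04 cm = 2.492 um

2.492


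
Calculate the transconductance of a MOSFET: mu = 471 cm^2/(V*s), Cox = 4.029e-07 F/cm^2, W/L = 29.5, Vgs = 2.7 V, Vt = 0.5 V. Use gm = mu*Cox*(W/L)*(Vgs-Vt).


Step 1: Vov = Vgs - Vt = 2.7 - 0.5 = 2.2 V
Step 2: gm = mu * Cox * (W/L) * Vov
Step 3: gm = 471 * 4.029e-07 * 29.5 * 2.2 = 1.23e-02 S

1.23e-02


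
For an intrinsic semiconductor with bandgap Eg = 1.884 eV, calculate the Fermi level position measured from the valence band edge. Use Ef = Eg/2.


Step 1: For an intrinsic semiconductor, the Fermi level sits at midgap.
Step 2: Ef = Eg / 2 = 1.884 / 2 = 0.942 eV

0.942


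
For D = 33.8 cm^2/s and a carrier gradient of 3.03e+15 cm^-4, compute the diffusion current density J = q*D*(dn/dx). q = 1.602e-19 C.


Step 1: J = q * D * (dn/dx)
Step 2: J = 1.602e-19 * 33.8 * 3.03e+15
Step 3: J = 1.64e-02 A/cm^2

1.64e-02


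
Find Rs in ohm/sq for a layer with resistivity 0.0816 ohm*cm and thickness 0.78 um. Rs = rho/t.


Step 1: Convert thickness to cm: t = 0.78 um = 7.8000e-05 cm
Step 2: Rs = rho / t = 0.0816 / 7.8000e-05
Step 3: Rs = 1046.2 ohm/sq

1046.2


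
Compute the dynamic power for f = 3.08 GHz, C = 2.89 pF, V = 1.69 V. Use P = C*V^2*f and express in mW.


Step 1: V^2 = 1.69^2 = 2.8561 V^2
Step 2: P = C*V^2*f = 2.89e-12 F * 2.8561 * 3.08e9 Hz
Step 3: P = 2.542271732e-02 W
Step 4: P = 25.423 mW

25.423


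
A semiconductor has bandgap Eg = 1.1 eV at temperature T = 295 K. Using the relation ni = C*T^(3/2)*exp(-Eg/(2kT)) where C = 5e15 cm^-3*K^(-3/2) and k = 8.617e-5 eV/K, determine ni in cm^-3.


Step 1: Compute kT = 8.617e-5 * 295 = 0.02542015 eV
Step 2: Exponent = -Eg/(2kT) = -1.1/(2*0.02542015) = -21.63638
Step 3: T^(3/2) = 295^1.5 = 5066.79
Step 4: ni = 5e15 * 5066.79 * exp(-21.63638) = 1.02e+10 cm^-3

1.02e+10


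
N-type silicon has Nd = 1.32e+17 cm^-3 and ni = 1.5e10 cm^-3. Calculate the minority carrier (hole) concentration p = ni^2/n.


Step 1: Since Nd >> ni, n ≈ Nd = 1.32e+17 cm^-3
Step 2: p = ni^2 / n = (1.5e10)^2 / 1.32e+17
Step 3: p = 2.25e20 / 1.32e+17 = 1.70e+03 cm^-3

1.70e+03


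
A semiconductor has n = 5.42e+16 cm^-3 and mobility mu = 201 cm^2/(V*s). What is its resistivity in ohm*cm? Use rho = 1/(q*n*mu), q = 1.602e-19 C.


Step 1: sigma = q * n * mu = 1.602e-19 * 5.42e+16 * 201 = 1.74525e+00 S/cm
Step 2: rho = 1 / sigma = 1 / 1.74525e+00 = 0.573 ohm*cm

0.573


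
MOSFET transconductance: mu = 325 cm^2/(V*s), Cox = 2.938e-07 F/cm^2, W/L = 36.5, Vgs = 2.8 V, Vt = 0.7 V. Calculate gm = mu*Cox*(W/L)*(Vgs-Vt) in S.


Step 1: Vov = Vgs - Vt = 2.8 - 0.7 = 2.1 V
Step 2: gm = mu * Cox * (W/L) * Vov
Step 3: gm = 325 * 2.938e-07 * 36.5 * 2.1 = 7.32e-03 S

7.32e-03


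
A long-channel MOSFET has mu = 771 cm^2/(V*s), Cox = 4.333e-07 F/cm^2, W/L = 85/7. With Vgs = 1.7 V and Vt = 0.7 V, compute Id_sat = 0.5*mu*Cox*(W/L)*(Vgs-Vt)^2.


Step 1: Overdrive voltage Vov = Vgs - Vt = 1.7 - 0.7 = 1.0 V
Step 2: W/L = 85/7 = 12.1429
Step 3: Id = 0.5 * 771 * 4.333e-07 * 12.1429 * 1.0^2
Step 4: Id = 2.03e-03 A

2.03e-03


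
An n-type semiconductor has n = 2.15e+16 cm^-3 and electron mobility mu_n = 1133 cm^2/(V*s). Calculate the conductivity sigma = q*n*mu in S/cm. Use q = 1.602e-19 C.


Step 1: sigma = q * n * mu
Step 2: sigma = 1.602e-19 * 2.15e+16 * 1133
Step 3: sigma = 3.902e+00 S/cm

3.902e+00


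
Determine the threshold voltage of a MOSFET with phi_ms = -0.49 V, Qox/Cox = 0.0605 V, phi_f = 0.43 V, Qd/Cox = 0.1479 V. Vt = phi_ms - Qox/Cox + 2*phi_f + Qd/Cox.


Step 1: Vt = phi_ms - Qox/Cox + 2*phi_f + Qd/Cox
Step 2: Vt = -0.49 - 0.0605 + 2*0.43 + 0.1479
Step 3: Vt = -0.49 - 0.0605 + 0.86 + 0.1479
Step 4: Vt = 0.4574 V

0.4574


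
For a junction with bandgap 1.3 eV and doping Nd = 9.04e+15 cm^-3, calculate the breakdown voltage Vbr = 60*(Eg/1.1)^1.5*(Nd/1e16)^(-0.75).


Step 1: Eg/1.1 = 1.3/1.1 = 1.181818
Step 2: (Eg/1.1)^1.5 = 1.181818^1.5 = 1.284772
Step 3: (Nd/1e16)^(-0.75) = (0.904)^(-0.75) = 1.078633
Step 4: Vbr = 60 * 1.284772 * 1.078633 = 83.1 V

83.1


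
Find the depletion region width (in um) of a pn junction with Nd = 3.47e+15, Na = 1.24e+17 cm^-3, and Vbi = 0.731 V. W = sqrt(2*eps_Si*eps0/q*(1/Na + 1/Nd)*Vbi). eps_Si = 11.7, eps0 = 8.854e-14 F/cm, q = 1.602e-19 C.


Step 1: 1/Na + 1/Nd = 1/1.24e+17 + 1/3.47e+15 = 2.96249e-16
Step 2: 2*eps*eps0/q = 2*11.7*8.854e-14/1.602e-19 = 1.293281e+07
Step 3: W^2 = 1.293281e+07 * 2.96249e-16 * 0.731 = 2.80070e-09
Step 4: W = sqrt(2.80070e-09) = 5.292e-05 cm = 0.5292 um

0.5292


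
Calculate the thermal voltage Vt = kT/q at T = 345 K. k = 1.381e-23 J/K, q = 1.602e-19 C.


Step 1: kT = 1.381e-23 * 345 = 4.76445e-21 J
Step 2: Vt = kT/q = 4.76445e-21 / 1.602e-19
Step 3: Vt = 0.02974 V

0.02974


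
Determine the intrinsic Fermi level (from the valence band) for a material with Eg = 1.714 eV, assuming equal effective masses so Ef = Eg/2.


Step 1: For an intrinsic semiconductor, the Fermi level sits at midgap.
Step 2: Ef = Eg / 2 = 1.714 / 2 = 0.857 eV

0.857


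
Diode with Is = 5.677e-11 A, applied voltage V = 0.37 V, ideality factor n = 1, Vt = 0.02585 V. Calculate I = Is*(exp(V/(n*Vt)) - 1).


Step 1: V/(n*Vt) = 0.37/(1*0.02585) = 14.3133
Step 2: exp(14.3133) = 1.6451e+06
Step 3: I = 5.677e-11 * (1.6451e+06 - 1) = 9.34e-05 A

9.34e-05


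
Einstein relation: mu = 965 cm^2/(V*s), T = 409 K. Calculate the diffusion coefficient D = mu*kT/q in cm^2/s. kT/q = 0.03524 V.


Step 1: D = mu * (kT/q)
Step 2: D = 965 * 0.03524
Step 3: D = 34.01 cm^2/s

34.01


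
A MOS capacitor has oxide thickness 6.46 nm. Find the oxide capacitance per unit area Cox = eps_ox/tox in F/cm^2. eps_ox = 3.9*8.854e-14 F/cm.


Step 1: eps_ox = 3.9 * 8.854e-14 = 3.45306e-13 F/cm
Step 2: tox in cm = 6.46 nm * 1e-7 = 6.4600e-07 cm
Step 3: Cox = 3.45306e-13 / 6.4600e-07 = 5.35e-07 F/cm^2

5.35e-07


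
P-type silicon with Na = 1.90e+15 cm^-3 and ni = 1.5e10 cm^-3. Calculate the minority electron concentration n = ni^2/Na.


Step 1: Majority hole concentration p ≈ Na = 1.90e+15 cm^-3
Step 2: n = ni^2 / Na = (1.5e10)^2 / 1.90e+15
Step 3: n = 1.18e+05 cm^-3

1.18e+05


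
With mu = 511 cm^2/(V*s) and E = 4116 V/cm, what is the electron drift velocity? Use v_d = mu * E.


Step 1: v_d = mu * E
Step 2: v_d = 511 * 4116 = 2103276
Step 3: v_d = 2.10e+06 cm/s

2.10e+06


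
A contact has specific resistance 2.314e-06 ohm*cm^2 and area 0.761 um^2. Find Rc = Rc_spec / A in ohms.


Step 1: Convert area to cm^2: 0.761 um^2 = 7.6100e-09 cm^2
Step 2: Rc = Rc_spec / A = 2.314e-06 / 7.6100e-09
Step 3: Rc = 3.04e+02 ohms

3.04e+02


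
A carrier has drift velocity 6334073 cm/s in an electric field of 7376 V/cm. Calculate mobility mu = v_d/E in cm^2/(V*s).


Step 1: mu = v_d / E
Step 2: mu = 6334073 / 7376
Step 3: mu = 858.74 cm^2/(V*s)

858.74


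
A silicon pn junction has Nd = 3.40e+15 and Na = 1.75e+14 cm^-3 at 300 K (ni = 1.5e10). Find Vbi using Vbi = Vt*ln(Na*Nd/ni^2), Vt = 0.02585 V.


Step 1: Compute Na*Nd/ni^2 = 1.75e+14 * 3.40e+15 / (1.5e10)^2 = 2.6444e+09
Step 2: ln(2.6444e+09) = 21.6957
Step 3: Vbi = 0.02585 * 21.6957 = 0.561 V

0.561


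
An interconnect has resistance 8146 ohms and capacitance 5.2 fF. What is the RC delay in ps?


Step 1: tau = R * C
Step 2: tau = 8146 * 5.2 fF = 8146 * 5.2e-15 F
Step 3: tau = 4.23592e-11 s = 42.3592 ps

42.3592


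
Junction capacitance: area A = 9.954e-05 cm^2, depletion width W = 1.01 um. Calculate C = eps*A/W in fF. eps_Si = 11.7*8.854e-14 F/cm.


Step 1: eps_Si = 11.7 * 8.854e-14 = 1.035918e-12 F/cm
Step 2: W in cm = 1.01 * 1e-4 = 1.01e-04 cm
Step 3: C = 1.035918e-12 * 9.954e-05 / 1.01e-04 = 1.020943e-12 F
Step 4: C = 1020.94 fF

1020.94


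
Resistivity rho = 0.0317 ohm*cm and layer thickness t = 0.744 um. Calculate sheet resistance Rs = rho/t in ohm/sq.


Step 1: Convert thickness to cm: t = 0.744 um = 7.4400e-05 cm
Step 2: Rs = rho / t = 0.0317 / 7.4400e-05
Step 3: Rs = 426.1 ohm/sq

426.1


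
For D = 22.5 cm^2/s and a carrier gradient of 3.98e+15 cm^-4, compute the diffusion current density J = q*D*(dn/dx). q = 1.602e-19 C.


Step 1: J = q * D * (dn/dx)
Step 2: J = 1.602e-19 * 22.5 * 3.98e+15
Step 3: J = 1.43e-02 A/cm^2

1.43e-02


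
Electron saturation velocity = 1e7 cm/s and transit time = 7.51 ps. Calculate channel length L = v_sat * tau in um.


Step 1: tau in seconds = 7.51 ps * 1e-12 = 7.5100e-12 s
Step 2: L = v_sat * tau = 1e7 * 7.5100e-12 = 7.5100e-05 cm
Step 3: L in um = 7.5100e-05 * 1e4 = 0.751 um

0.751


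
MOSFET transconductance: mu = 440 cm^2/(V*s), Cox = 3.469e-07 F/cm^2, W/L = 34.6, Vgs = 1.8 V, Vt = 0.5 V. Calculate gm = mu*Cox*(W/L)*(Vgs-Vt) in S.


Step 1: Vov = Vgs - Vt = 1.8 - 0.5 = 1.3 V
Step 2: gm = mu * Cox * (W/L) * Vov
Step 3: gm = 440 * 3.469e-07 * 34.6 * 1.3 = 6.87e-03 S

6.87e-03


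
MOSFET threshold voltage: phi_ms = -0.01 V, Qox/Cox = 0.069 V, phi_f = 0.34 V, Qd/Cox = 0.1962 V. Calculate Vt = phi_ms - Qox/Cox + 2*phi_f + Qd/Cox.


Step 1: Vt = phi_ms - Qox/Cox + 2*phi_f + Qd/Cox
Step 2: Vt = -0.01 - 0.069 + 2*0.34 + 0.1962
Step 3: Vt = -0.01 - 0.069 + 0.68 + 0.1962
Step 4: Vt = 0.7972 V

0.7972


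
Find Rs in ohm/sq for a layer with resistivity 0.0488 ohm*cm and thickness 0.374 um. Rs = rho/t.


Step 1: Convert thickness to cm: t = 0.374 um = 3.7400e-05 cm
Step 2: Rs = rho / t = 0.0488 / 3.7400e-05
Step 3: Rs = 1304.8 ohm/sq

1304.8


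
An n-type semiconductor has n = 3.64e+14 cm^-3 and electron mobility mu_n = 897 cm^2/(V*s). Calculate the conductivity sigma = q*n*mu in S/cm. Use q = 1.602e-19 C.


Step 1: sigma = q * n * mu
Step 2: sigma = 1.602e-19 * 3.64e+14 * 897
Step 3: sigma = 5.231e-02 S/cm

5.231e-02


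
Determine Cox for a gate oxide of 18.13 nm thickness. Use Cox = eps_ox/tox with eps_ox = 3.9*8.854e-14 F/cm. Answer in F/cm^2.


Step 1: eps_ox = 3.9 * 8.854e-14 = 3.45306e-13 F/cm
Step 2: tox in cm = 18.13 nm * 1e-7 = 1.8130e-06 cm
Step 3: Cox = 3.45306e-13 / 1.8130e-06 = 1.90e-07 F/cm^2

1.90e-07


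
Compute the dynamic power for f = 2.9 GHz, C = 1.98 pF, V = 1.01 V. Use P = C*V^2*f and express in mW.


Step 1: V^2 = 1.01^2 = 1.0201 V^2
Step 2: P = C*V^2*f = 1.98e-12 F * 1.0201 * 2.9e9 Hz
Step 3: P = 5.8574142e-03 W
Step 4: P = 5.857 mW

5.857


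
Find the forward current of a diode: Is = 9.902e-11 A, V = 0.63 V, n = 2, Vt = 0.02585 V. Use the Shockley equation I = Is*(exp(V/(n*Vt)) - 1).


Step 1: V/(n*Vt) = 0.63/(2*0.02585) = 12.1857
Step 2: exp(12.1857) = 1.9597e+05
Step 3: I = 9.902e-11 * (1.9597e+05 - 1) = 1.94e-05 A

1.94e-05


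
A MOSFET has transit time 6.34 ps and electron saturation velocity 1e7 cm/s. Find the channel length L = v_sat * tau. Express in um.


Step 1: tau in seconds = 6.34 ps * 1e-12 = 6.3400e-12 s
Step 2: L = v_sat * tau = 1e7 * 6.3400e-12 = 6.3400e-05 cm
Step 3: L in um = 6.3400e-05 * 1e4 = 0.634 um

0.634


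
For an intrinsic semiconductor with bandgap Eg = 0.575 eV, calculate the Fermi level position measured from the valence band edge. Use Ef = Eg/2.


Step 1: For an intrinsic semiconductor, the Fermi level sits at midgap.
Step 2: Ef = Eg / 2 = 0.575 / 2 = 0.2875 eV

0.2875


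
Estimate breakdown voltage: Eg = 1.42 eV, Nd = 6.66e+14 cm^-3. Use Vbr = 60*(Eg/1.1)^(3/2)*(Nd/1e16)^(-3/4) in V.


Step 1: Eg/1.1 = 1.42/1.1 = 1.290909
Step 2: (Eg/1.1)^1.5 = 1.290909^1.5 = 1.466707
Step 3: (Nd/1e16)^(-0.75) = (0.0666)^(-0.75) = 7.627713
Step 4: Vbr = 60 * 1.466707 * 7.627713 = 671.3 V

671.3


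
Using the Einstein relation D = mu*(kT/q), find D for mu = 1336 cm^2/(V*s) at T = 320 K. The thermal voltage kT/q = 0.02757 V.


Step 1: D = mu * (kT/q)
Step 2: D = 1336 * 0.02757
Step 3: D = 36.83 cm^2/s

36.83


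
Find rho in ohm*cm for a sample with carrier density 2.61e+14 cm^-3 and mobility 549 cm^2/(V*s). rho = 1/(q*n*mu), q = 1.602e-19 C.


Step 1: sigma = q * n * mu = 1.602e-19 * 2.61e+14 * 549 = 2.29549e-02 S/cm
Step 2: rho = 1 / sigma = 1 / 2.29549e-02 = 43.56 ohm*cm

43.56


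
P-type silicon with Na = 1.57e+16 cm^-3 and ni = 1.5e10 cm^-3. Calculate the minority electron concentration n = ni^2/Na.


Step 1: Majority hole concentration p ≈ Na = 1.57e+16 cm^-3
Step 2: n = ni^2 / Na = (1.5e10)^2 / 1.57e+16
Step 3: n = 1.43e+04 cm^-3

1.43e+04


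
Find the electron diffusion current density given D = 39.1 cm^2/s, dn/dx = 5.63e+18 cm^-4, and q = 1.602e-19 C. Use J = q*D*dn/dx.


Step 1: J = q * D * (dn/dx)
Step 2: J = 1.602e-19 * 39.1 * 5.63e+18
Step 3: J = 3.53e+01 A/cm^2

3.53e+01


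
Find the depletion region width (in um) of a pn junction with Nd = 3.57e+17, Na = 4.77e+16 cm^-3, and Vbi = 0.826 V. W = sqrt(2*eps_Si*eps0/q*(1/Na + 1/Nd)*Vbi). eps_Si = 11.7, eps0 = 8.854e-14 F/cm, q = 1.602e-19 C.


Step 1: 1/Na + 1/Nd = 1/4.77e+16 + 1/3.57e+17 = 2.37655e-17
Step 2: 2*eps*eps0/q = 2*11.7*8.854e-14/1.602e-19 = 1.293281e+07
Step 3: W^2 = 1.293281e+07 * 2.37655e-17 * 0.826 = 2.53875e-10
Step 4: W = sqrt(2.53875e-10) = 1.593e-05 cm = 0.1593 um

0.1593
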